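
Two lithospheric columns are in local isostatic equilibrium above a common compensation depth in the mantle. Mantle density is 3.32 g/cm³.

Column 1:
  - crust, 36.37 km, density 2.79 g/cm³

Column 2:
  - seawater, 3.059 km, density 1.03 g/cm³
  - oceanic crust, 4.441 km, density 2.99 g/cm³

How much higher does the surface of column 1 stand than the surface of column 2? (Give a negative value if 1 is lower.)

For any compensation level in the mantle, the mantle terms cancel and isostasy reduces to e = (Σt_1 − Σt_2) − (Σ(ρt)_1 − Σ(ρt)_2) / ρ_m.
Σt_1 = 36.37 km; Σt_2 = 7.5 km; Σ(ρt)_1 = 101.4723; Σ(ρt)_2 = 16.42936 (in km·g/cm³).
e = (36.37 − 7.5) − (101.4723 − 16.42936) / 3.32 = 3.25 km.

3.25 km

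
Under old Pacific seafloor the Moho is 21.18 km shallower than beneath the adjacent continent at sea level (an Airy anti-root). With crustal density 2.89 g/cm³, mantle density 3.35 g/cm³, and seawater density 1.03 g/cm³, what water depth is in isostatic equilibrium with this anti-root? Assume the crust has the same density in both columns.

5.24 km

Replacing a thickness d of crust by seawater at the top must be balanced by replacing crust with mantle at the base: d (ρ_c − ρ_w) = a (ρ_m − ρ_c).
d = a (ρ_m − ρ_c)/(ρ_c − ρ_w) = 21.18 km × 0.46/1.86 = 5.24 km.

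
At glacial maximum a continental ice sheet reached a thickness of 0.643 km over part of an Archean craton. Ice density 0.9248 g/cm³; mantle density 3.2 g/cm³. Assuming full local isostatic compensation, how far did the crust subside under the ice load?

Isostatic balance requires: the ice load ρ_ice t is balanced by mantle displaced below, ρ_m s.
s = t ρ_ice / ρ_m = 0.643 km × 0.9248/3.2 = 0.186 km.

0.186 km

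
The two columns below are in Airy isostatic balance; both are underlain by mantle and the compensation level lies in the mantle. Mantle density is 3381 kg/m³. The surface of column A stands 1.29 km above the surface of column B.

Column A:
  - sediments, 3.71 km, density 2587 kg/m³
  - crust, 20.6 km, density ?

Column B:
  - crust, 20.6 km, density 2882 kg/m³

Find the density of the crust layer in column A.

2810 kg/m³

Take the compensation level at the base of the deeper column (depth z_c below the surface of column A) and equate Σ ρ_i t_i down to z_c; mantle fills any gap and the z_c terms cancel.
Column A: 3.71×2587 + 20.6×ρ + (z_c − 24.31)×3381
Column B: 1.29×0 + 20.6×2882 + (z_c − 1.29 − 20.6)×3381
The z_c×3381 term appears on both sides and cancels. Collect the known terms of each column as K = Σ(ρt)_known − 3381 × (depth of known layers): K_A = 9597.77 − 3381×24.31 = −72594.34; K_B = 59369.2 − 3381×(1.29 + 20.6) = −14640.89.
Balance: K_A + 20.6×ρ = K_B, so ρ = (K_B − K_A)/20.6 = 57953.5/20.6 = 2810 kg/m³.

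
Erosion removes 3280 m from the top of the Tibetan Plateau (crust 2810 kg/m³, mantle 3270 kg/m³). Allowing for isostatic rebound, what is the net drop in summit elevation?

Rebound u = e ρ_c/ρ_m = 3280 m × 2810/3270 = 2819 m.
Net surface drop = e − u = 3280 m − 2819 m = e (ρ_m − ρ_c)/ρ_m = 461 m.

461 m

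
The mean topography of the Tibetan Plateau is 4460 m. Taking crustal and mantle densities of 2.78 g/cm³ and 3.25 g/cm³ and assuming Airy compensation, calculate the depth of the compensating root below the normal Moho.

In Airy isostatic equilibrium: the weight of the topography is balanced by the buoyancy of the root, ρ_c h = (ρ_m − ρ_c) r.
r = h · ρ_c / (ρ_m − ρ_c) = 4460 m × 2.78 / (3.25 − 2.78) = 26400 m.

26400 m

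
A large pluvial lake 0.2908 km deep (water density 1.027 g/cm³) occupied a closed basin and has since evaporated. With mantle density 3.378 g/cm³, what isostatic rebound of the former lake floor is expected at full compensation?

u = d ρ_w/ρ_m = 0.2908 km × 1.027/3.378 = 0.0884 km.

0.0884 km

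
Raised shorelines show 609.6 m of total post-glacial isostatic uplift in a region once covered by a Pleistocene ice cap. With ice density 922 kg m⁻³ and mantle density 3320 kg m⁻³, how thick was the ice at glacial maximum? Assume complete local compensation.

2200 m

u = t ρ_ice/ρ_m → t = u ρ_m/ρ_ice = 609.6 m × 3320/922 = 2200 m.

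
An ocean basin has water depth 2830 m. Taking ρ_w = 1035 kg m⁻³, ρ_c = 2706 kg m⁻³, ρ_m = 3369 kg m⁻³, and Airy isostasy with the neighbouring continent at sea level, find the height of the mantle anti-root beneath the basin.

By Archimedes' principle applied to the lithosphere: replacing crust with seawater at the top is compensated by replacing crust with mantle at the base: d (ρ_c − ρ_w) = a (ρ_m − ρ_c).
a = d (ρ_c − ρ_w)/(ρ_m − ρ_c) = 2830 m × 1671/663 = 7130 m.

7130 m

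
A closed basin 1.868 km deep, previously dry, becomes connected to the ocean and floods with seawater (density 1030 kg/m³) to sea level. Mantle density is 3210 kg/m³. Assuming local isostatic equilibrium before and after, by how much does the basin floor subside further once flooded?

0.883 km

After flooding the water column is d + s deep. Its weight must equal the weight of mantle displaced by the extra subsidence s: (d + s) ρ_w = s ρ_m.
s = d ρ_w / (ρ_m − ρ_w) = 1.868 km × 1030/(3210 − 1030) = 0.883 km.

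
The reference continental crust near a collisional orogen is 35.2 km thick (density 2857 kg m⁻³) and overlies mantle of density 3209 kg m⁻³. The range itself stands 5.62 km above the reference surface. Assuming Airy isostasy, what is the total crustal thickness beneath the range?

Root depth r = h ρ_c / (ρ_m − ρ_c) = 5.62 km × 2857 / 352 = 45.61 km.
Total thickness = T + h + r = 35.2 km + 5.62 km + 45.61 km = 86.4 km.

86.4 km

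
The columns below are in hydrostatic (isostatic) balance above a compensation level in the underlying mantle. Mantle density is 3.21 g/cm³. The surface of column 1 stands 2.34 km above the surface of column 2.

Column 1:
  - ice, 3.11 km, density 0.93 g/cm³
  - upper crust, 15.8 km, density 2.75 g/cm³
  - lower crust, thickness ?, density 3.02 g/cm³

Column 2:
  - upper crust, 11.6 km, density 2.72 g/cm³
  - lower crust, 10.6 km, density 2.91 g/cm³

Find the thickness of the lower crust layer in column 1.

10.6 km

Take the compensation level at the base of the deeper column (depth z_c below the surface of column 1) and equate Σ ρ_i t_i down to z_c; mantle fills any gap and the z_c terms cancel.
Column 1: 3.11×0.93 + 15.8×2.75 + x×3.02 + (z_c − 18.91 − x)×3.21
Column 2: 2.34×0 + 11.6×2.72 + 10.6×2.91 + (z_c − 2.34 − 22.2)×3.21
The z_c×3.21 term appears on both sides and cancels. Collect the known terms of each column as K = Σ(ρt)_known − 3.21 × (depth of known layers): K_1 = 46.3423 − 3.21×18.91 = −14.3588; K_2 = 62.398 − 3.21×(2.34 + 22.2) = −16.3754.
Balance: K_1 − x×(3.21 − 3.02) = K_2, so x = (K_1 − K_2)/(3.21 − 3.02) = 2.0166/0.19 = 10.6 km.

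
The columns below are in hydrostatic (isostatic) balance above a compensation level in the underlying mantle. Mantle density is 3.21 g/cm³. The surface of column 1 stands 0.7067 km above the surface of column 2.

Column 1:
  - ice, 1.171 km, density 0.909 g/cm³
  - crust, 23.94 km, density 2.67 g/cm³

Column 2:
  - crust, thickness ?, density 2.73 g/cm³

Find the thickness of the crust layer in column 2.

27.8 km

Take the compensation level at the base of the deeper column (depth z_c below the surface of column 1) and equate Σ ρ_i t_i down to z_c; mantle fills any gap and the z_c terms cancel.
Column 1: 1.171×0.909 + 23.94×2.67 + (z_c − 25.111)×3.21
Column 2: 0.7067×0 + x×2.73 + (z_c − 0.7067 − 0 − x)×3.21
The z_c×3.21 term appears on both sides and cancels. Collect the known terms of each column as K = Σ(ρt)_known − 3.21 × (depth of known layers): K_1 = 64.984239 − 3.21×25.111 = −15.622071; K_2 = 0 − 3.21×(0.7067 + 0) = −2.268507.
Balance: K_1 = K_2 − x×(3.21 − 2.73), so x = (K_2 − K_1)/(3.21 − 2.73) = 13.3536/0.48 = 27.8 km.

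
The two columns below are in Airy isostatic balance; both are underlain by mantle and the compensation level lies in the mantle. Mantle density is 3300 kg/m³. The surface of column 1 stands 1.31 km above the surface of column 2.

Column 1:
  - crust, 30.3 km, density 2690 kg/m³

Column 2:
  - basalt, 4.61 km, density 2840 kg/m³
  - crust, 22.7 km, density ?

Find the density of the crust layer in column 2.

2770 kg/m³

Take the compensation level at the base of the deeper column (depth z_c below the surface of column 1) and equate Σ ρ_i t_i down to z_c; mantle fills any gap and the z_c terms cancel.
Column 1: 30.3×2690 + (z_c − 30.3)×3300
Column 2: 1.31×0 + 4.61×2840 + 22.7×ρ + (z_c − 1.31 − 27.31)×3300
The z_c×3300 term appears on both sides and cancels. Collect the known terms of each column as K = Σ(ρt)_known − 3300 × (depth of known layers): K_1 = 81507 − 3300×30.3 = −18483; K_2 = 13092.4 − 3300×(1.31 + 27.31) = −81353.6.
Balance: K_1 = K_2 + 22.7×ρ, so ρ = (K_1 − K_2)/22.7 = 62870.6/22.7 = 2770 kg/m³.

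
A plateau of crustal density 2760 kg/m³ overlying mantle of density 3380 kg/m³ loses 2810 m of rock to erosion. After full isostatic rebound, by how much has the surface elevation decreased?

515 m

Rebound u = e ρ_c/ρ_m = 2810 m × 2760/3380 = 2295 m.
Net surface drop = e − u = 2810 m − 2295 m = e (ρ_m − ρ_c)/ρ_m = 515 m.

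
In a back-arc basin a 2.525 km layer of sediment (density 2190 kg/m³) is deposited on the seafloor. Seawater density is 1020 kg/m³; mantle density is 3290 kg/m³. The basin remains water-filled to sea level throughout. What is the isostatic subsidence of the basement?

Submarine loading: the sediment displaces seawater, and the subsidence is in turn flooded, so s (ρ_m − ρ_w) = t (ρ_sed − ρ_w).
s = 2.525 km × (2190 − 1020) / (3290 − 1020) = 1.3 km.

1.3 km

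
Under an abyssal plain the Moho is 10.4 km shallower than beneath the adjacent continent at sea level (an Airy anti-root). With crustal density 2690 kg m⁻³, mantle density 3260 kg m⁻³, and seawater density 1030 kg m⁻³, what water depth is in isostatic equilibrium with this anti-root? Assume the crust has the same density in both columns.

Replacing a thickness d of crust by seawater at the top must be balanced by replacing crust with mantle at the base: d (ρ_c − ρ_w) = a (ρ_m − ρ_c).
d = a (ρ_m − ρ_c)/(ρ_c − ρ_w) = 10.4 km × 570/1660 = 3.57 km.

3.57 km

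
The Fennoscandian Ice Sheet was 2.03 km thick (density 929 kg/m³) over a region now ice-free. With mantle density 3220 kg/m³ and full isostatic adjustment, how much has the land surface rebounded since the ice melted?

0.586 km

Removing the load lets mantle flow back in; uplift u satisfies ρ_ice t = ρ_m u.
u = t ρ_ice/ρ_m = 2.03 km × 929/3220 = 0.586 km.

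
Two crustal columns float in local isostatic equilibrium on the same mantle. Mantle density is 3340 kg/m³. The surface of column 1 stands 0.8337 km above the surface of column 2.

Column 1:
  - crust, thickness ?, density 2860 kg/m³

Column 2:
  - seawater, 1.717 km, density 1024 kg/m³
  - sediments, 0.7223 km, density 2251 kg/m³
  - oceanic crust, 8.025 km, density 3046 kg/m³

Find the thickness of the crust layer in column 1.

Take the compensation level at the base of the deeper column (depth z_c below the surface of column 1) and equate Σ ρ_i t_i down to z_c; mantle fills any gap and the z_c terms cancel.
Column 1: x×2860 + (z_c − 0 − x)×3340
Column 2: 0.8337×0 + 1.717×1024 + 0.7223×2251 + 8.025×3046 + (z_c − 0.8337 − 10.4643)×3340
The z_c×3340 term appears on both sides and cancels. Collect the known terms of each column as K = Σ(ρt)_known − 3340 × (depth of known layers): K_1 = 0 − 3340×0 = 0; K_2 = 27828.2553 − 3340×(0.8337 + 10.4643) = −9907.0647.
Balance: K_1 − x×(3340 − 2860) = K_2, so x = (K_1 − K_2)/(3340 − 2860) = 9907.06/480 = 20.6 km.

20.6 km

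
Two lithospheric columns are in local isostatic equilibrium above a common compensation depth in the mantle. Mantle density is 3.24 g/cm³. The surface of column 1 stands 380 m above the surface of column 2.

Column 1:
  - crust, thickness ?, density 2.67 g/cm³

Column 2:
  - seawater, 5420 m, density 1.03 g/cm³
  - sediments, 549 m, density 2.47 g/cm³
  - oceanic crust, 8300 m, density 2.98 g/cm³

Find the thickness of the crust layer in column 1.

Take the compensation level at the base of the deeper column (depth z_c below the surface of column 1) and equate Σ ρ_i t_i down to z_c; mantle fills any gap and the z_c terms cancel.
Column 1: x×2.67 + (z_c − 0 − x)×3.24
Column 2: 380×0 + 5420×1.03 + 549×2.47 + 8300×2.98 + (z_c − 380 − 14269)×3.24
The z_c×3.24 term appears on both sides and cancels. Collect the known terms of each column as K = Σ(ρt)_known − 3.24 × (depth of known layers): K_1 = 0 − 3.24×0 = 0; K_2 = 31672.63 − 3.24×(380 + 14269) = −15790.13.
Balance: K_1 − x×(3.24 − 2.67) = K_2, so x = (K_1 − K_2)/(3.24 − 2.67) = 15790.1/0.57 = 27700 m.

27700 m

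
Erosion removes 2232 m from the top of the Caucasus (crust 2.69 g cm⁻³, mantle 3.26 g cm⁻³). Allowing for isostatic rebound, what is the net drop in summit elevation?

390 m

Rebound u = e ρ_c/ρ_m = 2232 m × 2.69/3.26 = 1842 m.
Net surface drop = e − u = 2232 m − 1842 m = e (ρ_m − ρ_c)/ρ_m = 390 m.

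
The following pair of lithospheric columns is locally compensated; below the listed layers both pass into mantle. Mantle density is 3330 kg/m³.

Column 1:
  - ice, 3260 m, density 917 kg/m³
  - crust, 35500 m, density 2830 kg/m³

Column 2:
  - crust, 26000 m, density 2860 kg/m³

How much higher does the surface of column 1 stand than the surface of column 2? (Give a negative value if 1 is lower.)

4020 m

For any compensation level in the mantle, the mantle terms cancel and isostasy reduces to e = (Σt_1 − Σt_2) − (Σ(ρt)_1 − Σ(ρt)_2) / ρ_m.
Σt_1 = 38760 m; Σt_2 = 26000 m; Σ(ρt)_1 = 103454420; Σ(ρt)_2 = 74360000 (in m·kg/m³).
e = (38760 − 26000) − (103454420 − 74360000) / 3330 = 4020 m.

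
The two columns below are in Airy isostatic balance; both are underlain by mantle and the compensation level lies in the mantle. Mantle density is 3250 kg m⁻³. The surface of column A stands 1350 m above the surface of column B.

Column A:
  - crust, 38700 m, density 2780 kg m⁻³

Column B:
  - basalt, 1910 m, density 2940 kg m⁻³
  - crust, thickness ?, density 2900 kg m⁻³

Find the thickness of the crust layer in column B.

37700 m

Take the compensation level at the base of the deeper column (depth z_c below the surface of column A) and equate Σ ρ_i t_i down to z_c; mantle fills any gap and the z_c terms cancel.
Column A: 38700×2780 + (z_c − 38700)×3250
Column B: 1350×0 + 1910×2940 + x×2900 + (z_c − 1350 − 1910 − x)×3250
The z_c×3250 term appears on both sides and cancels. Collect the known terms of each column as K = Σ(ρt)_known − 3250 × (depth of known layers): K_A = 107586000 − 3250×38700 = −18189000; K_B = 5615400 − 3250×(1350 + 1910) = −4979600.
Balance: K_A = K_B − x×(3250 − 2900), so x = (K_B − K_A)/(3250 − 2900) = 13209400/350 = 37700 m.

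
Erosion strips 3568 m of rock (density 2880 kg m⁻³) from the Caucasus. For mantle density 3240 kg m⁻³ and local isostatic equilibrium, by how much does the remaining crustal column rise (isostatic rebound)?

3170 m

Unloading: uplift u = e ρ_c/ρ_m = 3568 m × 2880/3240 = 3170 m.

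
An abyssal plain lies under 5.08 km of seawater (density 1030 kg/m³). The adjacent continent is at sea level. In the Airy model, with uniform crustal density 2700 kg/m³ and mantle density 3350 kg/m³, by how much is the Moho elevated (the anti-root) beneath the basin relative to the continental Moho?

13.1 km

Equating mass per unit area of the two columns: replacing crust with seawater at the top is compensated by replacing crust with mantle at the base: d (ρ_c − ρ_w) = a (ρ_m − ρ_c).
a = d (ρ_c − ρ_w)/(ρ_m − ρ_c) = 5.08 km × 1670/650 = 13.1 km.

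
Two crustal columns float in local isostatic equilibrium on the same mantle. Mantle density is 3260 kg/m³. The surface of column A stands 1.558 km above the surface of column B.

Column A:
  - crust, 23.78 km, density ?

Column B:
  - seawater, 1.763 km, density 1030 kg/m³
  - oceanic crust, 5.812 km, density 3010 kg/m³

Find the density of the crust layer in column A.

Take the compensation level at the base of the deeper column (depth z_c below the surface of column A) and equate Σ ρ_i t_i down to z_c; mantle fills any gap and the z_c terms cancel.
Column A: 23.78×ρ + (z_c − 23.78)×3260
Column B: 1.558×0 + 1.763×1030 + 5.812×3010 + (z_c − 1.558 − 7.575)×3260
The z_c×3260 term appears on both sides and cancels. Collect the known terms of each column as K = Σ(ρt)_known − 3260 × (depth of known layers): K_A = 0 − 3260×23.78 = −77522.8; K_B = 19310.01 − 3260×(1.558 + 7.575) = −10463.57.
Balance: K_A + 23.78×ρ = K_B, so ρ = (K_B − K_A)/23.78 = 67059.2/23.78 = 2820 kg/m³.

2820 kg/m³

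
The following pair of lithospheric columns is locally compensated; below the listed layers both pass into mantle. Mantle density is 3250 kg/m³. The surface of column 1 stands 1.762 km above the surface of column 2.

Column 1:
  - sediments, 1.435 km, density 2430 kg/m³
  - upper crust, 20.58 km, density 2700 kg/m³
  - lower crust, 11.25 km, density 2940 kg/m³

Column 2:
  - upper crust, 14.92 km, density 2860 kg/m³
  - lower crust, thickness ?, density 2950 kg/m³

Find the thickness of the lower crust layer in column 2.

Take the compensation level at the base of the deeper column (depth z_c below the surface of column 1) and equate Σ ρ_i t_i down to z_c; mantle fills any gap and the z_c terms cancel.
Column 1: 1.435×2430 + 20.58×2700 + 11.25×2940 + (z_c − 33.265)×3250
Column 2: 1.762×0 + 14.92×2860 + x×2950 + (z_c − 1.762 − 14.92 − x)×3250
The z_c×3250 term appears on both sides and cancels. Collect the known terms of each column as K = Σ(ρt)_known − 3250 × (depth of known layers): K_1 = 92128.05 − 3250×33.265 = −15983.2; K_2 = 42671.2 − 3250×(1.762 + 14.92) = −11545.3.
Balance: K_1 = K_2 − x×(3250 − 2950), so x = (K_2 − K_1)/(3250 − 2950) = 4437.9/300 = 14.8 km.

14.8 km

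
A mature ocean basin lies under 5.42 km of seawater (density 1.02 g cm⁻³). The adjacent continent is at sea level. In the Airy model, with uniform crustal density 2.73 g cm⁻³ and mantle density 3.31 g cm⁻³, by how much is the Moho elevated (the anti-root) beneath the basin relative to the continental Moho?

16 km

In Airy isostatic equilibrium: replacing crust with seawater at the top is compensated by replacing crust with mantle at the base: d (ρ_c − ρ_w) = a (ρ_m − ρ_c).
a = d (ρ_c − ρ_w)/(ρ_m − ρ_c) = 5.42 km × 1.71/0.58 = 16 km.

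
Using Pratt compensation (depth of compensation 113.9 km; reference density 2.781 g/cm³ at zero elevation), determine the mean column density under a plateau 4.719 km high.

Pratt balance: ρ_ref D = ρ (D + h).
ρ = ρ_ref D/(D + h) = 2.781 × 113.9 km/(113.9 km + 4.719 km) = 2.67 g/cm³.

2.67 g/cm³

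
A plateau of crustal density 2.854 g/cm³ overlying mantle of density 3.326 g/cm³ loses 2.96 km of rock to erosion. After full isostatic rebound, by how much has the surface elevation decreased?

0.42 km

Rebound u = e ρ_c/ρ_m = 2.96 km × 2.854/3.326 = 2.54 km.
Net surface drop = e − u = 2.96 km − 2.54 km = e (ρ_m − ρ_c)/ρ_m = 0.42 km.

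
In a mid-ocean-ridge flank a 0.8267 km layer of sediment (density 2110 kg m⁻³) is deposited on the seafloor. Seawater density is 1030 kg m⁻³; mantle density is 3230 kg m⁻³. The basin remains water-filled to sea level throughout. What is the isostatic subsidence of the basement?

Submarine loading: the sediment displaces seawater, and the subsidence is in turn flooded, so s (ρ_m − ρ_w) = t (ρ_sed − ρ_w).
s = 0.8267 km × (2110 − 1030) / (3230 − 1030) = 0.406 km.

0.406 km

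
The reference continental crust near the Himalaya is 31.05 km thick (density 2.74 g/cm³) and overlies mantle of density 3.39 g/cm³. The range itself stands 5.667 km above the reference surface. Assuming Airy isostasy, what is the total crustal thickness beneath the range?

60.6 km

Root depth r = h ρ_c / (ρ_m − ρ_c) = 5.667 km × 2.74 / 0.65 = 23.89 km.
Total thickness = T + h + r = 31.05 km + 5.667 km + 23.89 km = 60.6 km.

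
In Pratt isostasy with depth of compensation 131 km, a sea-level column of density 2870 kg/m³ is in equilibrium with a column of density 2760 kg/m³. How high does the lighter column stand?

ρ_ref D = ρ (D + h) → h = D (ρ_ref − ρ)/ρ.
h = 131 km × (2870 − 2760)/2760 = 5.22 km.

5.22 km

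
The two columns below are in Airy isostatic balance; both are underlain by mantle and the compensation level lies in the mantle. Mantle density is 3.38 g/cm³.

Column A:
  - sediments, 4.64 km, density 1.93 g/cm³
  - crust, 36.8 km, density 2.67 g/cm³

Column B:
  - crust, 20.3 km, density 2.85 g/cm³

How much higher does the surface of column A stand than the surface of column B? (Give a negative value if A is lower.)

6.54 km

For any compensation level in the mantle, the mantle terms cancel and isostasy reduces to e = (Σt_A − Σt_B) − (Σ(ρt)_A − Σ(ρt)_B) / ρ_m.
Σt_A = 41.44 km; Σt_B = 20.3 km; Σ(ρt)_A = 107.2112; Σ(ρt)_B = 57.855 (in km·g/cm³).
e = (41.44 − 20.3) − (107.2112 − 57.855) / 3.38 = 6.54 km.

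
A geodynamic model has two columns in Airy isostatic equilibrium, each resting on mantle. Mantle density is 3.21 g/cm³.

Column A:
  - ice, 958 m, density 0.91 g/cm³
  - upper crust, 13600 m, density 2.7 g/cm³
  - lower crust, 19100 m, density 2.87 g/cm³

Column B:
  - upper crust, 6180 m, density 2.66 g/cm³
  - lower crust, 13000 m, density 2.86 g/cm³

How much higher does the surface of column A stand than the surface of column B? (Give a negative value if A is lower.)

2390 m

For any compensation level in the mantle, the mantle terms cancel and isostasy reduces to e = (Σt_A − Σt_B) − (Σ(ρt)_A − Σ(ρt)_B) / ρ_m.
Σt_A = 33658 m; Σt_B = 19180 m; Σ(ρt)_A = 92408.78; Σ(ρt)_B = 53618.8 (in m·g/cm³).
e = (33658 − 19180) − (92408.78 − 53618.8) / 3.21 = 2390 m.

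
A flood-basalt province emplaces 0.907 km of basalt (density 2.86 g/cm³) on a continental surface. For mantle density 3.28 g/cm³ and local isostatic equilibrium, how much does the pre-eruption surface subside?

0.791 km

Subaerial loading: s = t ρ_load / ρ_m.
s = 0.907 km × 2.86/3.28 = 0.791 km.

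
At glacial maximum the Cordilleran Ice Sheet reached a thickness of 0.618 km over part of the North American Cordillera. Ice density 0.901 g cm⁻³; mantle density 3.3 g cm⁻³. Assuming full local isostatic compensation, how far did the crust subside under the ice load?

0.169 km

By Archimedes' principle applied to the lithosphere: the ice load ρ_ice t is balanced by mantle displaced below, ρ_m s.
s = t ρ_ice / ρ_m = 0.618 km × 0.901/3.3 = 0.169 km.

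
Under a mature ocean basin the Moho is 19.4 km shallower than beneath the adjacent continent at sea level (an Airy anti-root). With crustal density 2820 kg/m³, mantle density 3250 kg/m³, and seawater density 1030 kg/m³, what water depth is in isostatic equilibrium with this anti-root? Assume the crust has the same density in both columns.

4.66 km

Replacing a thickness d of crust by seawater at the top must be balanced by replacing crust with mantle at the base: d (ρ_c − ρ_w) = a (ρ_m − ρ_c).
d = a (ρ_m − ρ_c)/(ρ_c − ρ_w) = 19.4 km × 430/1790 = 4.66 km.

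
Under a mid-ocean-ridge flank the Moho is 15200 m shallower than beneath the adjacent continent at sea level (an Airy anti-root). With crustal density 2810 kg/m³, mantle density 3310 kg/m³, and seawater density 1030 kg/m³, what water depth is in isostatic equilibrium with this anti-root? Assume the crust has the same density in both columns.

Replacing a thickness d of crust by seawater at the top must be balanced by replacing crust with mantle at the base: d (ρ_c − ρ_w) = a (ρ_m − ρ_c).
d = a (ρ_m − ρ_c)/(ρ_c − ρ_w) = 15200 m × 500/1780 = 4270 m.

4270 m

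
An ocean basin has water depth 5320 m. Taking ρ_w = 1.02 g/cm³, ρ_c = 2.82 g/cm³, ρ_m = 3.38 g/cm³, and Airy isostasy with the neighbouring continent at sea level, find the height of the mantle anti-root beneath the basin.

17100 m

By Archimedes' principle applied to the lithosphere: replacing crust with seawater at the top is compensated by replacing crust with mantle at the base: d (ρ_c − ρ_w) = a (ρ_m − ρ_c).
a = d (ρ_c − ρ_w)/(ρ_m − ρ_c) = 5320 m × 1.8/0.56 = 17100 m.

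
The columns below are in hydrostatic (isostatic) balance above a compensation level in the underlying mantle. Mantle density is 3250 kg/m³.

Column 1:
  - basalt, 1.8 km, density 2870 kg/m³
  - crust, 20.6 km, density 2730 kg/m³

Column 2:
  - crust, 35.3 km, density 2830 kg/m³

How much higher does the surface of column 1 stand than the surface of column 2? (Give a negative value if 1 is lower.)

For any compensation level in the mantle, the mantle terms cancel and isostasy reduces to e = (Σt_1 − Σt_2) − (Σ(ρt)_1 − Σ(ρt)_2) / ρ_m.
Σt_1 = 22.4 km; Σt_2 = 35.3 km; Σ(ρt)_1 = 61404; Σ(ρt)_2 = 99899 (in km·kg/m³).
e = (22.4 − 35.3) − (61404 − 99899) / 3250 = −1.06 km.

−1.06 km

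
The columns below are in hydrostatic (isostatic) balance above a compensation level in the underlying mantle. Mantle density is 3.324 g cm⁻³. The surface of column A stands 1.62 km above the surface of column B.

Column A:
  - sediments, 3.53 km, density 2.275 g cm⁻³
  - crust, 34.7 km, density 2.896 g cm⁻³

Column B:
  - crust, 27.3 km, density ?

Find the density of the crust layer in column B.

Take the compensation level at the base of the deeper column (depth z_c below the surface of column A) and equate Σ ρ_i t_i down to z_c; mantle fills any gap and the z_c terms cancel.
Column A: 3.53×2.275 + 34.7×2.896 + (z_c − 38.23)×3.324
Column B: 1.62×0 + 27.3×ρ + (z_c − 1.62 − 27.3)×3.324
The z_c×3.324 term appears on both sides and cancels. Collect the known terms of each column as K = Σ(ρt)_known − 3.324 × (depth of known layers): K_A = 108.52195 − 3.324×38.23 = −18.55457; K_B = 0 − 3.324×(1.62 + 27.3) = −96.13008.
Balance: K_A = K_B + 27.3×ρ, so ρ = (K_A − K_B)/27.3 = 77.5755/27.3 = 2.84 g cm⁻³.

2.84 g cm⁻³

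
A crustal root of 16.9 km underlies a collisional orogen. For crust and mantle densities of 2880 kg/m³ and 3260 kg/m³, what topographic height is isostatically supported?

Isostatic balance requires: ρ_c h = (ρ_m − ρ_c) r.
h = r (ρ_m − ρ_c) / ρ_c = 16.9 km × (3260 − 2880) / 2880 = 2.23 km.

2.23 km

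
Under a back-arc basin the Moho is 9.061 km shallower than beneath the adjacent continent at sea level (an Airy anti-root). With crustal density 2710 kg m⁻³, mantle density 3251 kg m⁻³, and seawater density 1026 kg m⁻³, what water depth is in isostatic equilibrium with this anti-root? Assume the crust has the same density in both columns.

Replacing a thickness d of crust by seawater at the top must be balanced by replacing crust with mantle at the base: d (ρ_c − ρ_w) = a (ρ_m − ρ_c).
d = a (ρ_m − ρ_c)/(ρ_c − ρ_w) = 9.061 km × 541/1684 = 2.91 km.

2.91 km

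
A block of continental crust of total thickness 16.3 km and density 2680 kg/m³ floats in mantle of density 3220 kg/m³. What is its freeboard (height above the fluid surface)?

Floating equilibrium: submerged depth d = t ρ_obj/ρ_fluid = 16.3 km × 2680/3220 = 13.57 km.
Freeboard = t − d = 16.3 km − 13.57 km = 2.73 km.

2.73 km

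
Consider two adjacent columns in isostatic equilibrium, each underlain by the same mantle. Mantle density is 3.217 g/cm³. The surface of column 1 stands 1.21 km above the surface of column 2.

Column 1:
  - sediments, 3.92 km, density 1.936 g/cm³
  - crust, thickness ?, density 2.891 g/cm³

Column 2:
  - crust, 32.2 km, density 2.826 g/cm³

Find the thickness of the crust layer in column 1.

Take the compensation level at the base of the deeper column (depth z_c below the surface of column 1) and equate Σ ρ_i t_i down to z_c; mantle fills any gap and the z_c terms cancel.
Column 1: 3.92×1.936 + x×2.891 + (z_c − 3.92 − x)×3.217
Column 2: 1.21×0 + 32.2×2.826 + (z_c − 1.21 − 32.2)×3.217
The z_c×3.217 term appears on both sides and cancels. Collect the known terms of each column as K = Σ(ρt)_known − 3.217 × (depth of known layers): K_1 = 7.58912 − 3.217×3.92 = −5.02152; K_2 = 90.9972 − 3.217×(1.21 + 32.2) = −16.48277.
Balance: K_1 − x×(3.217 − 2.891) = K_2, so x = (K_1 − K_2)/(3.217 − 2.891) = 11.4612/0.326 = 35.2 km.

35.2 km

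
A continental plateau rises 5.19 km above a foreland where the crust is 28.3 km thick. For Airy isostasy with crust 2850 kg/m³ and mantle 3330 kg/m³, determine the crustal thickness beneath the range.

64.3 km

Root depth r = h ρ_c / (ρ_m − ρ_c) = 5.19 km × 2850 / 480 = 30.82 km.
Total thickness = T + h + r = 28.3 km + 5.19 km + 30.82 km = 64.3 km.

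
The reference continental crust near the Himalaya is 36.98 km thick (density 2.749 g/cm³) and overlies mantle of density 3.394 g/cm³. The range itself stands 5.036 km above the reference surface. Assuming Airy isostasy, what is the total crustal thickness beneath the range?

Root depth r = h ρ_c / (ρ_m − ρ_c) = 5.036 km × 2.749 / 0.645 = 21.46 km.
Total thickness = T + h + r = 36.98 km + 5.036 km + 21.46 km = 63.5 km.

63.5 km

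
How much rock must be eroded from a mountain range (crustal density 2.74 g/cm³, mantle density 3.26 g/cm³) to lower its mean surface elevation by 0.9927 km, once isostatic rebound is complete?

Net drop Δ = e − u = e − e ρ_c/ρ_m = e (ρ_m − ρ_c)/ρ_m.
e = Δ ρ_m/(ρ_m − ρ_c) = 0.9927 km × 3.26/0.52 = 6.22 km.

6.22 km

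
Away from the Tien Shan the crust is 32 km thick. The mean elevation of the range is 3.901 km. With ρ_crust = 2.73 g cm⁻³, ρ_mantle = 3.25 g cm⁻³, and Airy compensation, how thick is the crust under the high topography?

Root depth r = h ρ_c / (ρ_m − ρ_c) = 3.901 km × 2.73 / 0.52 = 20.48 km.
Total thickness = T + h + r = 32 km + 3.901 km + 20.48 km = 56.4 km.

56.4 km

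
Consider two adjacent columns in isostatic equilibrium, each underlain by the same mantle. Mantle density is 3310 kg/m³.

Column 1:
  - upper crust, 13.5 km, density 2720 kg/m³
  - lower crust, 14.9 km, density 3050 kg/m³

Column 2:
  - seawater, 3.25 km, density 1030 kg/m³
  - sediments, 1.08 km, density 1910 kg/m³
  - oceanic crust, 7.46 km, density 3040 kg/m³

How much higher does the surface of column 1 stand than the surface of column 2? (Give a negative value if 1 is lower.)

0.273 km

For any compensation level in the mantle, the mantle terms cancel and isostasy reduces to e = (Σt_1 − Σt_2) − (Σ(ρt)_1 − Σ(ρt)_2) / ρ_m.
Σt_1 = 28.4 km; Σt_2 = 11.79 km; Σ(ρt)_1 = 82165; Σ(ρt)_2 = 28088.7 (in km·kg/m³).
e = (28.4 − 11.79) − (82165 − 28088.7) / 3310 = 0.273 km.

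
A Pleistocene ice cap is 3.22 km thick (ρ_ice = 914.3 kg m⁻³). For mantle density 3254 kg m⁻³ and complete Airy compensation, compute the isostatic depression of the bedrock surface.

0.905 km

In Airy isostatic equilibrium: the ice load ρ_ice t is balanced by mantle displaced below, ρ_m s.
s = t ρ_ice / ρ_m = 3.22 km × 914.3/3254 = 0.905 km.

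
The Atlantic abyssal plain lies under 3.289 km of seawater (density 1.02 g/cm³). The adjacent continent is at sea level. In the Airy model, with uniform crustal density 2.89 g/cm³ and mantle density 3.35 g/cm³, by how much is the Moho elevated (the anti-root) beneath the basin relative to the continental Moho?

Equating mass per unit area of the two columns: replacing crust with seawater at the top is compensated by replacing crust with mantle at the base: d (ρ_c − ρ_w) = a (ρ_m − ρ_c).
a = d (ρ_c − ρ_w)/(ρ_m − ρ_c) = 3.289 km × 1.87/0.46 = 13.4 km.

13.4 km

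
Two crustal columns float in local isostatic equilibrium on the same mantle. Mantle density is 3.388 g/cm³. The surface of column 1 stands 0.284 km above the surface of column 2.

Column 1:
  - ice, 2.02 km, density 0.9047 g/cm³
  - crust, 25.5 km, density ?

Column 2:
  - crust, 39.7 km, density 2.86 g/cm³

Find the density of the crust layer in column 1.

2.72 g/cm³

Take the compensation level at the base of the deeper column (depth z_c below the surface of column 1) and equate Σ ρ_i t_i down to z_c; mantle fills any gap and the z_c terms cancel.
Column 1: 2.02×0.9047 + 25.5×ρ + (z_c − 27.52)×3.388
Column 2: 0.284×0 + 39.7×2.86 + (z_c − 0.284 − 39.7)×3.388
The z_c×3.388 term appears on both sides and cancels. Collect the known terms of each column as K = Σ(ρt)_known − 3.388 × (depth of known layers): K_1 = 1.827494 − 3.388×27.52 = −91.410266; K_2 = 113.542 − 3.388×(0.284 + 39.7) = −21.923792.
Balance: K_1 + 25.5×ρ = K_2, so ρ = (K_2 − K_1)/25.5 = 69.4865/25.5 = 2.72 g/cm³.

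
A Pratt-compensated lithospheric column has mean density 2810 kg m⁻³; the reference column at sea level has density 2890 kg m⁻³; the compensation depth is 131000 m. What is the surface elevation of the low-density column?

3730 m

ρ_ref D = ρ (D + h) → h = D (ρ_ref − ρ)/ρ.
h = 131000 m × (2890 − 2810)/2810 = 3730 m.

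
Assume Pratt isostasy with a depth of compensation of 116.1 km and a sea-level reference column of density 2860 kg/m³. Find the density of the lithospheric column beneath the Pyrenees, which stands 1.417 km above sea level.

2830 kg/m³

Pratt balance: ρ_ref D = ρ (D + h).
ρ = ρ_ref D/(D + h) = 2860 × 116.1 km/(116.1 km + 1.417 km) = 2830 kg/m³.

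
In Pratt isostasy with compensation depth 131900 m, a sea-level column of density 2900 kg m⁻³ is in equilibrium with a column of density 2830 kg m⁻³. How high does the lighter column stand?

ρ_ref D = ρ (D + h) → h = D (ρ_ref − ρ)/ρ.
h = 131900 m × (2900 − 2830)/2830 = 3260 m.

3260 m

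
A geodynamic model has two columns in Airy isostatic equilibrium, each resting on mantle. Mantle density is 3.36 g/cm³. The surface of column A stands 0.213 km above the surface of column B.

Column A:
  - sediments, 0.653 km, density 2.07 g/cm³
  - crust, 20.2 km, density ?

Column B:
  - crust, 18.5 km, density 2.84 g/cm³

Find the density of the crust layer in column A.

Take the compensation level at the base of the deeper column (depth z_c below the surface of column A) and equate Σ ρ_i t_i down to z_c; mantle fills any gap and the z_c terms cancel.
Column A: 0.653×2.07 + 20.2×ρ + (z_c − 20.853)×3.36
Column B: 0.213×0 + 18.5×2.84 + (z_c − 0.213 − 18.5)×3.36
The z_c×3.36 term appears on both sides and cancels. Collect the known terms of each column as K = Σ(ρt)_known − 3.36 × (depth of known layers): K_A = 1.35171 − 3.36×20.853 = −68.71437; K_B = 52.54 − 3.36×(0.213 + 18.5) = −10.33568.
Balance: K_A + 20.2×ρ = K_B, so ρ = (K_B − K_A)/20.2 = 58.3787/20.2 = 2.89 g/cm³.

2.89 g/cm³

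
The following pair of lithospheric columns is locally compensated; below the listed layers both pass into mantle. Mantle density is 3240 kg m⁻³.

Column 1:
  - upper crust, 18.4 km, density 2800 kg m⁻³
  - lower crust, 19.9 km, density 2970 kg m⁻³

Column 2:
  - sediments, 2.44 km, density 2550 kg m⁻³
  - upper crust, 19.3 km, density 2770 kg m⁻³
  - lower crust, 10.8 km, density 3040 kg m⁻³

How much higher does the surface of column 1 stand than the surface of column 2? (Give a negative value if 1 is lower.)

0.171 km

For any compensation level in the mantle, the mantle terms cancel and isostasy reduces to e = (Σt_1 − Σt_2) − (Σ(ρt)_1 − Σ(ρt)_2) / ρ_m.
Σt_1 = 38.3 km; Σt_2 = 32.54 km; Σ(ρt)_1 = 110623; Σ(ρt)_2 = 92515 (in km·kg m⁻³).
e = (38.3 − 32.54) − (110623 − 92515) / 3240 = 0.171 km.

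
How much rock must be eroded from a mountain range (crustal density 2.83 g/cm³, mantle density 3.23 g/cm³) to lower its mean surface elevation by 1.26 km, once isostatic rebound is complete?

Net drop Δ = e − u = e − e ρ_c/ρ_m = e (ρ_m − ρ_c)/ρ_m.
e = Δ ρ_m/(ρ_m − ρ_c) = 1.26 km × 3.23/0.4 = 10.2 km.

10.2 km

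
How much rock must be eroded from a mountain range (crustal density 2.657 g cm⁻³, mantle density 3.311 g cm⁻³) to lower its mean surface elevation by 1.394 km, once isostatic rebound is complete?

Net drop Δ = e − u = e − e ρ_c/ρ_m = e (ρ_m − ρ_c)/ρ_m.
e = Δ ρ_m/(ρ_m − ρ_c) = 1.394 km × 3.311/0.654 = 7.06 km.

7.06 km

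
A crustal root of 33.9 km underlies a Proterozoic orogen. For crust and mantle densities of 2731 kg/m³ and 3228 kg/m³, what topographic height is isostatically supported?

6.17 km

By Archimedes' principle applied to the lithosphere: ρ_c h = (ρ_m − ρ_c) r.
h = r (ρ_m − ρ_c) / ρ_c = 33.9 km × (3228 − 2731) / 2731 = 6.17 km.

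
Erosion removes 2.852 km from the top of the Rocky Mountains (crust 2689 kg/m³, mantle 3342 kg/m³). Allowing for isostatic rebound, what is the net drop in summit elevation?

Rebound u = e ρ_c/ρ_m = 2.852 km × 2689/3342 = 2.295 km.
Net surface drop = e − u = 2.852 km − 2.295 km = e (ρ_m − ρ_c)/ρ_m = 0.557 km.

0.557 km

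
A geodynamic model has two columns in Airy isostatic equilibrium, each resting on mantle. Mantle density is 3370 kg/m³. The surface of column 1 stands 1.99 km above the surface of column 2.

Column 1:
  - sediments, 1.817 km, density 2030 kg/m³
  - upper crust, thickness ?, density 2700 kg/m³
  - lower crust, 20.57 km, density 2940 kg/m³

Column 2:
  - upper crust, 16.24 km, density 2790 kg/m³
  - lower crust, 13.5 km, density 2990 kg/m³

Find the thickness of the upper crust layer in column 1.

Take the compensation level at the base of the deeper column (depth z_c below the surface of column 1) and equate Σ ρ_i t_i down to z_c; mantle fills any gap and the z_c terms cancel.
Column 1: 1.817×2030 + x×2700 + 20.57×2940 + (z_c − 22.387 − x)×3370
Column 2: 1.99×0 + 16.24×2790 + 13.5×2990 + (z_c − 1.99 − 29.74)×3370
The z_c×3370 term appears on both sides and cancels. Collect the known terms of each column as K = Σ(ρt)_known − 3370 × (depth of known layers): K_1 = 64164.31 − 3370×22.387 = −11279.88; K_2 = 85674.6 − 3370×(1.99 + 29.74) = −21255.5.
Balance: K_1 − x×(3370 − 2700) = K_2, so x = (K_1 − K_2)/(3370 − 2700) = 9975.62/670 = 14.9 km.

14.9 km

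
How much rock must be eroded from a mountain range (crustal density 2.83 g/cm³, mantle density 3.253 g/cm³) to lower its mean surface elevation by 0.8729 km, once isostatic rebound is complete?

Net drop Δ = e − u = e − e ρ_c/ρ_m = e (ρ_m − ρ_c)/ρ_m.
e = Δ ρ_m/(ρ_m − ρ_c) = 0.8729 km × 3.253/0.423 = 6.71 km.

6.71 km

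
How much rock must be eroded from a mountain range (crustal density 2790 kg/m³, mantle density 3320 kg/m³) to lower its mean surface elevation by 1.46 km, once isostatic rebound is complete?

Net drop Δ = e − u = e − e ρ_c/ρ_m = e (ρ_m − ρ_c)/ρ_m.
e = Δ ρ_m/(ρ_m − ρ_c) = 1.46 km × 3320/530 = 9.15 km.

9.15 km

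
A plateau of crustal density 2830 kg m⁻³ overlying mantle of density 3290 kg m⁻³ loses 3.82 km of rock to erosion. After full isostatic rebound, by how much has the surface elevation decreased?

Rebound u = e ρ_c/ρ_m = 3.82 km × 2830/3290 = 3.286 km.
Net surface drop = e − u = 3.82 km − 3.286 km = e (ρ_m − ρ_c)/ρ_m = 0.534 km.

0.534 km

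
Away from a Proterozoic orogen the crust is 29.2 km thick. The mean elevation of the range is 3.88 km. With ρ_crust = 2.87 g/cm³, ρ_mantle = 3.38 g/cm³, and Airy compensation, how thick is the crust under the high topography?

Root depth r = h ρ_c / (ρ_m − ρ_c) = 3.88 km × 2.87 / 0.51 = 21.83 km.
Total thickness = T + h + r = 29.2 km + 3.88 km + 21.83 km = 54.9 km.

54.9 km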